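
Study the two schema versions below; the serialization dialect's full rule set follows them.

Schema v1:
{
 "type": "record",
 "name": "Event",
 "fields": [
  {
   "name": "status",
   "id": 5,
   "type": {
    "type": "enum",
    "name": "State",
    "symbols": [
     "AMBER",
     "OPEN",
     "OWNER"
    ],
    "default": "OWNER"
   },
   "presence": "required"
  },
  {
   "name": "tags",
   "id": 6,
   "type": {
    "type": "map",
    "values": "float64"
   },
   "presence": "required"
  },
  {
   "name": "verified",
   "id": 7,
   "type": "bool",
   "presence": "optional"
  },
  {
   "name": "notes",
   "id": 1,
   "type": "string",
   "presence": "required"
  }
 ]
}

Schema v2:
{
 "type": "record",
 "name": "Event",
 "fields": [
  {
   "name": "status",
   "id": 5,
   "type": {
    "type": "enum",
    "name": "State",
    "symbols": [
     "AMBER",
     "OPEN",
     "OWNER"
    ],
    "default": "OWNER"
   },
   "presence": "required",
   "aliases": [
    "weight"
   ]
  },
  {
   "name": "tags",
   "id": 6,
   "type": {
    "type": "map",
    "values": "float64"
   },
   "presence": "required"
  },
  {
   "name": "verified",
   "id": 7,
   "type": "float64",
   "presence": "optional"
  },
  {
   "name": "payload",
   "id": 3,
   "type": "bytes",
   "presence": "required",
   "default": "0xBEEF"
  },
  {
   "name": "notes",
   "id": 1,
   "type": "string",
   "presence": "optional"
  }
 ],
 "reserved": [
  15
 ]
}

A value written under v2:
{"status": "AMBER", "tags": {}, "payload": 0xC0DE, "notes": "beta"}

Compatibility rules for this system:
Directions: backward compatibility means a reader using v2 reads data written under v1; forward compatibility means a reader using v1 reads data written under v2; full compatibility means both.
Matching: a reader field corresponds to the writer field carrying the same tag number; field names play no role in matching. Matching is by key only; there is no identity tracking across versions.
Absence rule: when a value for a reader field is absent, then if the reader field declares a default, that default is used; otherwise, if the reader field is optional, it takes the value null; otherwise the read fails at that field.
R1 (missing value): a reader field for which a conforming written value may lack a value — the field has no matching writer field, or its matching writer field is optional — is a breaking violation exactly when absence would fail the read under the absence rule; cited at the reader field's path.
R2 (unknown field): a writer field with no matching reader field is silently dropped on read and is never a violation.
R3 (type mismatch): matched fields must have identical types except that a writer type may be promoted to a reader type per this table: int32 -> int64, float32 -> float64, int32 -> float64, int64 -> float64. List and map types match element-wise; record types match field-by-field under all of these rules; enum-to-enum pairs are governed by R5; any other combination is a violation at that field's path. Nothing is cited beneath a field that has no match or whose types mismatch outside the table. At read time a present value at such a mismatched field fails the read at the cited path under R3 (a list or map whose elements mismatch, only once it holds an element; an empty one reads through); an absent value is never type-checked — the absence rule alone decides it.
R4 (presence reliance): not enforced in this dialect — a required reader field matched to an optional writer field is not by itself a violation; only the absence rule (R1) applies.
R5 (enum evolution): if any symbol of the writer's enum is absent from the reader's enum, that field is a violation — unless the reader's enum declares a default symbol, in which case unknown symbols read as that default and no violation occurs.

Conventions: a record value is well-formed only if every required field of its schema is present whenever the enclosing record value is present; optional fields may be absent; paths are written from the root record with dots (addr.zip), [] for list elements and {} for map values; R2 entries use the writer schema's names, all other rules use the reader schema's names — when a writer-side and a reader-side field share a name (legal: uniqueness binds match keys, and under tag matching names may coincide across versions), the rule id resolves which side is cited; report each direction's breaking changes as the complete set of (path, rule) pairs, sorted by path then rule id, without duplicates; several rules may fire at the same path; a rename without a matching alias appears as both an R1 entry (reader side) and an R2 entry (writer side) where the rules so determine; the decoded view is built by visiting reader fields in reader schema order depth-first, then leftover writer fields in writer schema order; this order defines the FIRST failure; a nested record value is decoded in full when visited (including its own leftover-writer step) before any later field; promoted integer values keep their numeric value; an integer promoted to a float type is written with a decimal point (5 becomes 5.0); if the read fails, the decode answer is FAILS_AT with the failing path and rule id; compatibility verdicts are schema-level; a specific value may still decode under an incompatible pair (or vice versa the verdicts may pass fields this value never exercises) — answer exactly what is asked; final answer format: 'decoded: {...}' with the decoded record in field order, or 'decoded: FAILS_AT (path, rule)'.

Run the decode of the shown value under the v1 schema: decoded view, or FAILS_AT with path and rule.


decoded: {"status": "AMBER", "tags": {}, "verified": null, "notes": "beta"}

arrows below run writer -> reader for Event
decoding the Event value with the v1 reader:
  status := "AMBER"
  tags := {}
  verified := null (absent, optional -> null)
  notes := "beta"
  writer payload: unknown -> dropped
  => decoded: {"status": "AMBER", "tags": {}, "verified": null, "notes": "beta"}
the rest of the Event diff is inert for this question:
  field verified in record Event: type bool changed to float64 -> a verdict-level change on Event — the shown value reads the same
  added field payload to record Event: required bytes, tag 3, default 0xBEEF (in v2 it sits immediately before notes) -> no rule fires on it and the decoded Event view is identical with or without it
  field notes in record Event: required changed to optional -> a verdict-level change on Event — the shown value reads the same


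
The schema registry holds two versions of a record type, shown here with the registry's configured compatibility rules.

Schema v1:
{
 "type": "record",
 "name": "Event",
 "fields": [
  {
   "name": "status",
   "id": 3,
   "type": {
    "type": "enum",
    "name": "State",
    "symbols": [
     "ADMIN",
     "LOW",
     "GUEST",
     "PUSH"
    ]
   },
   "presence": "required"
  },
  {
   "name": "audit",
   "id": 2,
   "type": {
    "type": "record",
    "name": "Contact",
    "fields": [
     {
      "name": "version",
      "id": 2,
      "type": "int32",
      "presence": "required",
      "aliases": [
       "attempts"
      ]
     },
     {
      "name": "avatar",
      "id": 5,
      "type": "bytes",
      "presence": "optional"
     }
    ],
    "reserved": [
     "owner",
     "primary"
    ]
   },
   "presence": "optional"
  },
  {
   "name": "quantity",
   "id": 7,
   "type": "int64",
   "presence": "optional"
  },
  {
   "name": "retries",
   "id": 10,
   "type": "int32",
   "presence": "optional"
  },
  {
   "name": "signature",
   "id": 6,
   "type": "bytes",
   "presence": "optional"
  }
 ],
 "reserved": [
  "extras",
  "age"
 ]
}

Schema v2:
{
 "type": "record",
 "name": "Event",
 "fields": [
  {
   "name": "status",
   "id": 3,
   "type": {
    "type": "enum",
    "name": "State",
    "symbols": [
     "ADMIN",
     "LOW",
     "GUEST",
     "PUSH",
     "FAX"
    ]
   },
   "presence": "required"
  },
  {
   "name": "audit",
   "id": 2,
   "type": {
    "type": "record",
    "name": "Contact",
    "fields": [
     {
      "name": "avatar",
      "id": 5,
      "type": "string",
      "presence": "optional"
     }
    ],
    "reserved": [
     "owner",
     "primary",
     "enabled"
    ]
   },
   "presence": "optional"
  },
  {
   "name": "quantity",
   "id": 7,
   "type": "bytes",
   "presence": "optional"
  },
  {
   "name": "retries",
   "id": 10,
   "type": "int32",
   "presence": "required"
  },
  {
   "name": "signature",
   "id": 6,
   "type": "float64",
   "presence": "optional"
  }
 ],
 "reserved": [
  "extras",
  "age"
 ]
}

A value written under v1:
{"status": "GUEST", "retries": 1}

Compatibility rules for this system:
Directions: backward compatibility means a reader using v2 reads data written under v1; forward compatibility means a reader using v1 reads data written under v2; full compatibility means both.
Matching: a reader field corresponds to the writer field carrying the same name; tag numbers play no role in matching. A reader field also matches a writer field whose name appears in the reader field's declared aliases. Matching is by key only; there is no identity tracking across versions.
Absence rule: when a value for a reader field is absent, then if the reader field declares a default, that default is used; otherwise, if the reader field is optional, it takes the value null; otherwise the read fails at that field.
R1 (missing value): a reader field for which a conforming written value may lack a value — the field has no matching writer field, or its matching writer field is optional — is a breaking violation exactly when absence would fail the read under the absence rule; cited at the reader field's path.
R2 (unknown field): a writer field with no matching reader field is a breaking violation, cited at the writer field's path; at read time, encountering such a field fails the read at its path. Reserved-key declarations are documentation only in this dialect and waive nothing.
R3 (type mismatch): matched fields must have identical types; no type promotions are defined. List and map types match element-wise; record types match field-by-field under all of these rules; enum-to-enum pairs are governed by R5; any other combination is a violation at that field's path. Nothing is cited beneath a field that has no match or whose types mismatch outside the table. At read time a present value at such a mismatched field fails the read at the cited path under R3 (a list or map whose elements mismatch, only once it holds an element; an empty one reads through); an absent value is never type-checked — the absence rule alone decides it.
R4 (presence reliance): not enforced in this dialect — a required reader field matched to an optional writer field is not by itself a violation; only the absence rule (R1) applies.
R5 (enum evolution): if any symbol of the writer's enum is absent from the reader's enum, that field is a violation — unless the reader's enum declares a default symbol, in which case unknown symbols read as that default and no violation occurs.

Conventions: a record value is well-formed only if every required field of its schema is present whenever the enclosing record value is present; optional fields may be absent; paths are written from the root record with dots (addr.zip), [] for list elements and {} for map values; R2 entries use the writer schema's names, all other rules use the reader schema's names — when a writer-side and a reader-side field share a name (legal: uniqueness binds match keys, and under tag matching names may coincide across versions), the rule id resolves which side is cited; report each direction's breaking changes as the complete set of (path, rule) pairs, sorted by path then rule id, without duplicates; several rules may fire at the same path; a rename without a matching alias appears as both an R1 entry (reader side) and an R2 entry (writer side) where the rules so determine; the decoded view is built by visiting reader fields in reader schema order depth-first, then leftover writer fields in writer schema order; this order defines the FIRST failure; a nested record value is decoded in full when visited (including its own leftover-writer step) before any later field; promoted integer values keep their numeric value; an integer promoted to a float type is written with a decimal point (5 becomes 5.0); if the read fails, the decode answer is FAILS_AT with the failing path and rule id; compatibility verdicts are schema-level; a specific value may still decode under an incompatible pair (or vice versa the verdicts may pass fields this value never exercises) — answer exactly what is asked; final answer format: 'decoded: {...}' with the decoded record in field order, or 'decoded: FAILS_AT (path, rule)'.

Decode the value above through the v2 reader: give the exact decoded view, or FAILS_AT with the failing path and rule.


decoded: {"status": "GUEST", "audit": null, "quantity": null, "retries": 1, "signature": null}

in Event below, arrows point writer -> reader
decode (reader v2):
  status := "GUEST"
  audit := null (absent, optional -> null)
  quantity := null (absent, optional -> null)
  retries := 1
  signature := null (absent, optional -> null)
  => decoded: {"status": "GUEST", "audit": null, "quantity": null, "retries": 1, "signature": null}
the rest of the Event diff is inert for this question:
  removed field version from record Contact -> affects the rule determinations only; this particular Event value decodes identically
  field retries in record Event: optional changed to required -> affects the rule determinations only; this particular Event value decodes identically
  field signature in record Event: type bytes changed to float64 -> affects the rule determinations only; this particular Event value decodes identically
  field avatar in record Contact: type bytes changed to string -> affects the rule determinations only; this particular Event value decodes identically
  enum State (field status in record Event): symbol FAX added -> affects the rule determinations only; this particular Event value decodes identically
  field quantity in record Event: type int64 changed to bytes -> affects the rule determinations only; this particular Event value decodes identically


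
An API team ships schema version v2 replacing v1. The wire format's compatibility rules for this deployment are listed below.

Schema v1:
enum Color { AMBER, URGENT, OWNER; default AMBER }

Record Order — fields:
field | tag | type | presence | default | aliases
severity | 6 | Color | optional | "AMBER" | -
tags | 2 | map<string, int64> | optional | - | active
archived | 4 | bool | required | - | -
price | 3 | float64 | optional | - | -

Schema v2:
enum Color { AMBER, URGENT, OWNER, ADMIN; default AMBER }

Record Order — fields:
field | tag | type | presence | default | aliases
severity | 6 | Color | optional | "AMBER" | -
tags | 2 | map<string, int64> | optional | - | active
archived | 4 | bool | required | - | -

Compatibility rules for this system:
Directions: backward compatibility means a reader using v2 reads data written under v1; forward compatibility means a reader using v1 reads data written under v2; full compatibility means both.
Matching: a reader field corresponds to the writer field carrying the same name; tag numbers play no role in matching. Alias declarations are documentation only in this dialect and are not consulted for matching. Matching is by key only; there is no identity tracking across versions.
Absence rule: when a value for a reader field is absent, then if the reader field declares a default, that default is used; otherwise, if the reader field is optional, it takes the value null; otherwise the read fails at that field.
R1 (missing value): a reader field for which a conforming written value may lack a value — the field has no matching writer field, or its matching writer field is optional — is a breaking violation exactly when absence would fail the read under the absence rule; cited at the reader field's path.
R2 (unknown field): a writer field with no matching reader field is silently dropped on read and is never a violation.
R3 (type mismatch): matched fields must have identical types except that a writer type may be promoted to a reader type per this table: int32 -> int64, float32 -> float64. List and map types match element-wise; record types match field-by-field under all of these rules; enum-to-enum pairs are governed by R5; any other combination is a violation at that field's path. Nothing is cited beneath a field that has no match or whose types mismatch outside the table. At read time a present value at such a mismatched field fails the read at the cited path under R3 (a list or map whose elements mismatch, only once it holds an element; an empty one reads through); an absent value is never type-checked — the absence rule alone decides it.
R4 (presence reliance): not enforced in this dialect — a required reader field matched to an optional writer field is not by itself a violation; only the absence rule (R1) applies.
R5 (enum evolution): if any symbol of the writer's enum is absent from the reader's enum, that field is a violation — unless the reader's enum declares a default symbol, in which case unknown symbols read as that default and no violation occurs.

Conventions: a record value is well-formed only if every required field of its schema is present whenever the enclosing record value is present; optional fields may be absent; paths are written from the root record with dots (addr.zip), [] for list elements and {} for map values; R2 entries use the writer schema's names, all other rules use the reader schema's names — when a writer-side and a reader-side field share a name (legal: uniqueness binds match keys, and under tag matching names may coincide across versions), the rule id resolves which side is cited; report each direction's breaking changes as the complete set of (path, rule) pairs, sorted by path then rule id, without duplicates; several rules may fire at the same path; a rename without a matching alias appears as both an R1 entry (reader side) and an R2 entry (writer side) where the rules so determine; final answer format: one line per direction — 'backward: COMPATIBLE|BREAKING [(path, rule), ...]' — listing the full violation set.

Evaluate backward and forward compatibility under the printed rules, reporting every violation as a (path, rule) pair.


backward: COMPATIBLE []; forward: COMPATIBLE []

in Order below, arrows point writer -> reader
backward for Order (reader v2, writer v1):
  severity: paired with writer severity (Color -> Color; writer optional)
  tags: paired with writer tags (map<string, int64> -> map<string, int64>; writer optional)
  archived: paired with writer archived (bool -> bool; writer required)
  leftover writer field: price
  => backward: COMPATIBLE
forward for Order (reader v1, writer v2):
  severity: paired with writer severity (Color -> Color; writer optional)
  tags: paired with writer tags (map<string, int64> -> map<string, int64>; writer optional)
  archived: paired with writer archived (bool -> bool; writer required)
  price has no writer counterpart
  => forward: COMPATIBLE


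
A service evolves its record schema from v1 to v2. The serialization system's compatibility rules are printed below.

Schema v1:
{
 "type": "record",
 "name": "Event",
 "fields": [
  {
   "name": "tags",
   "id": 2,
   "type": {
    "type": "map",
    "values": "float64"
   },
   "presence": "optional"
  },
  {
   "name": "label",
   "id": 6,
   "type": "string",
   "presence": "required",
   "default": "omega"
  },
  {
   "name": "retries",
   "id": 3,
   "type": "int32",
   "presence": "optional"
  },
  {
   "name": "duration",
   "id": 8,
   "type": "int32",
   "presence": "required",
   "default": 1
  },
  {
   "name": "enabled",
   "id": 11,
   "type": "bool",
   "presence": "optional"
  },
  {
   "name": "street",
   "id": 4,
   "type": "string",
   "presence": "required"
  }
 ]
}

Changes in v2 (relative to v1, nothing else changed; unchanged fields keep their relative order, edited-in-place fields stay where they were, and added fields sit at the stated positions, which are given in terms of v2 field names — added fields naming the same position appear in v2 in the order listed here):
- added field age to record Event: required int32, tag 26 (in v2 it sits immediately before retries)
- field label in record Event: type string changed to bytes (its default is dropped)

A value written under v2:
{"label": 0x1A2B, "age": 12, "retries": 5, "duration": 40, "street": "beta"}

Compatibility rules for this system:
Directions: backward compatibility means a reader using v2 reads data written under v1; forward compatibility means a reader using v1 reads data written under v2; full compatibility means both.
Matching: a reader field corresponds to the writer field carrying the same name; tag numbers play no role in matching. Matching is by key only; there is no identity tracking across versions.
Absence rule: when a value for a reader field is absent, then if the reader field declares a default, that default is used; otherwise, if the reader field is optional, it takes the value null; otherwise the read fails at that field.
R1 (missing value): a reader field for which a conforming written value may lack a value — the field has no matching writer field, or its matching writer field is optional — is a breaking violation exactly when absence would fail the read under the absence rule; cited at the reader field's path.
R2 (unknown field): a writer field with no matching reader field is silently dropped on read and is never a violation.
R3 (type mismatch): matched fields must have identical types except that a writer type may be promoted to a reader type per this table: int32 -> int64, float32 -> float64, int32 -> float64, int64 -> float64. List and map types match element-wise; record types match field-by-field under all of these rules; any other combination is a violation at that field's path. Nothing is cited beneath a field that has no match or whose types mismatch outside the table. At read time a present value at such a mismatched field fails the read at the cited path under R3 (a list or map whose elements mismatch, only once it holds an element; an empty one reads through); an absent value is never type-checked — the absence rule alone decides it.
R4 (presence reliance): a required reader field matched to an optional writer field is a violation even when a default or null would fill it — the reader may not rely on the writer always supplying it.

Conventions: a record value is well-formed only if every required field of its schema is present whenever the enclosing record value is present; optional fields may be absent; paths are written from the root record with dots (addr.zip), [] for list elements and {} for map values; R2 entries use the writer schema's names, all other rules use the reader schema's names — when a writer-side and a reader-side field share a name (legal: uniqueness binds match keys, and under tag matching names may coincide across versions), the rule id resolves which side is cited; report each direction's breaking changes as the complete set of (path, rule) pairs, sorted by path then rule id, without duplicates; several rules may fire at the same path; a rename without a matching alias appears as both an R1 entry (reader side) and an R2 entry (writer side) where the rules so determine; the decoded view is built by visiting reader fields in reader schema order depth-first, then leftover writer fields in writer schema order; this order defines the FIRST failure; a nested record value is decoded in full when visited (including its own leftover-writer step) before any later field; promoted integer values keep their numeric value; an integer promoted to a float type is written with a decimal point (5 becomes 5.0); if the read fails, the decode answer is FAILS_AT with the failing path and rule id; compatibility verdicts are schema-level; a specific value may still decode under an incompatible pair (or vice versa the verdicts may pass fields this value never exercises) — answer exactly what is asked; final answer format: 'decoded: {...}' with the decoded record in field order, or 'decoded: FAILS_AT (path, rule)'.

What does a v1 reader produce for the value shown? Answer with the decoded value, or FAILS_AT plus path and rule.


the writer's type comes first in each Event pair
decoding the Event value with the v1 reader:
  tags := null (absent, optional -> null)
  read fails at label under R3
  => FAILS_AT (label, R3)
remaining Event differences; none change what is asked:
  added field age to record Event: required int32, tag 26 (in v2 it sits immediately before retries) -> shifts the Event verdicts, not this decode

decoded: FAILS_AT (label, R3)


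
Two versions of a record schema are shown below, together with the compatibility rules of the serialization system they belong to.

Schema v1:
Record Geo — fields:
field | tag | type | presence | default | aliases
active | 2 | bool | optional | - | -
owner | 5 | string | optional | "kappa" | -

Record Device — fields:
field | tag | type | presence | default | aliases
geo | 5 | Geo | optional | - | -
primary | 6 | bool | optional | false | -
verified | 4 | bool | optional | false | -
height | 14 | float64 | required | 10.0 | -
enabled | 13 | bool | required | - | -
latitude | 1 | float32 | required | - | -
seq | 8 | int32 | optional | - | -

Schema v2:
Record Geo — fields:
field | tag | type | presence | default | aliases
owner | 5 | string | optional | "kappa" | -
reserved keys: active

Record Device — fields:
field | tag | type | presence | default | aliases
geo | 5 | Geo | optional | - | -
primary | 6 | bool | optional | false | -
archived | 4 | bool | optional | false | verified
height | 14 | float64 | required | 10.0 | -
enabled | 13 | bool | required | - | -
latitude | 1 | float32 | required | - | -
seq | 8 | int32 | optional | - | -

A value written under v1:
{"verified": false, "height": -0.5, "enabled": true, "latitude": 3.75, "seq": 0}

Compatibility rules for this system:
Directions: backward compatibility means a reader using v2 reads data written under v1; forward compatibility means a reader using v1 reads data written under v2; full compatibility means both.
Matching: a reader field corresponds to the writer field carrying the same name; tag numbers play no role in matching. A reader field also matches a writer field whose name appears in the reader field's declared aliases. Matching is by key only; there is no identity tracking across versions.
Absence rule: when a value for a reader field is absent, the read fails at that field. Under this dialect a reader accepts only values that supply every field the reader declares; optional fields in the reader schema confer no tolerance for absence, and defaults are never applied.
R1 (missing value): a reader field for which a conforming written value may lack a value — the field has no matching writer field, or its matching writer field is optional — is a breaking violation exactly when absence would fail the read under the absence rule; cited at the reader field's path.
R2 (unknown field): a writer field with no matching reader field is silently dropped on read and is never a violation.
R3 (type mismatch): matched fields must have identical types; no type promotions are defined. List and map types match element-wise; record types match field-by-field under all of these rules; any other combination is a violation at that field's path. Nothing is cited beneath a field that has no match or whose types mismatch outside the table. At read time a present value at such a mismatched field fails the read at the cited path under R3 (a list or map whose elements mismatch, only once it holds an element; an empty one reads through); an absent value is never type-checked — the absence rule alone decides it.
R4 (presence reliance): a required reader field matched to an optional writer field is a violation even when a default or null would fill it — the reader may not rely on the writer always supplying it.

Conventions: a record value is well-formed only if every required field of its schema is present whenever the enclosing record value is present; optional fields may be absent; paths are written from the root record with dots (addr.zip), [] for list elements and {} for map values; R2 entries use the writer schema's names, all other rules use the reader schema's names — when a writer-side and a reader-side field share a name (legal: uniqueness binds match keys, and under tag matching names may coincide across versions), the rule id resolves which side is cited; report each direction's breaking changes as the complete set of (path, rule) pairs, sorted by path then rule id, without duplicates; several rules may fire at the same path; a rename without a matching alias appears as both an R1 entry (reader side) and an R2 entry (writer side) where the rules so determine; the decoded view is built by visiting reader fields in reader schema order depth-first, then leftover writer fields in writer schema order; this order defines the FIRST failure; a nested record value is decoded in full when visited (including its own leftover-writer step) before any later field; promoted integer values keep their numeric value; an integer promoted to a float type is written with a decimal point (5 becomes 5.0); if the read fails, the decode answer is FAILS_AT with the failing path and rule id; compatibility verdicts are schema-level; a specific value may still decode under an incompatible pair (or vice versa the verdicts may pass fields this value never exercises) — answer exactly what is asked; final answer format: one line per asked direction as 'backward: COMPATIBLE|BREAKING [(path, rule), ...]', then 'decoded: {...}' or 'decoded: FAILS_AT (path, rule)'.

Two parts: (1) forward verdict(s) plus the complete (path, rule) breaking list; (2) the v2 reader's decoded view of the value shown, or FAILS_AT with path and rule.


in Device below, arrows point writer -> reader
forward for Device (reader v1, writer v2):
  Geo -> Geo, writer optional: geo aligns to geo
  bool -> bool, writer optional: primary aligns to primary
  verified has no writer counterpart
  float64 -> float64, writer required: height aligns to height
  bool -> bool, writer required: enabled aligns to enabled
  float32 -> float32, writer required: latitude aligns to latitude
  int32 -> int32, writer optional: seq aligns to seq
  writer field archived has no reader counterpart
  geo.active has no writer counterpart
  string -> string, writer optional: geo.owner aligns to geo.owner
  breaking: (geo, R1)
  breaking: (geo.active, R1)
  breaking: (geo.owner, R1)
  breaking: (primary, R1)
  breaking: (seq, R1)
  breaking: (verified, R1)
  forward on Device therefore BREAKING (6)
decoding the Device value with the v2 reader:
  read fails at geo under R1 (no fill)
  => FAILS_AT (geo, R1)
the other Device changes do not affect what is asked:
  renamed field verified to archived in record Device (alias verified declared on the renamed field) -> fires only in the backward direction of Device, which is not asked here
  removed field active from record Geo (its key "active" joins the reserved list) -> fires only in the backward direction of Device, which is not asked here

forward: BREAKING [(geo, R1), (geo.active, R1), (geo.owner, R1), (primary, R1), (seq, R1), (verified, R1)]; decoded: FAILS_AT (geo, R1)


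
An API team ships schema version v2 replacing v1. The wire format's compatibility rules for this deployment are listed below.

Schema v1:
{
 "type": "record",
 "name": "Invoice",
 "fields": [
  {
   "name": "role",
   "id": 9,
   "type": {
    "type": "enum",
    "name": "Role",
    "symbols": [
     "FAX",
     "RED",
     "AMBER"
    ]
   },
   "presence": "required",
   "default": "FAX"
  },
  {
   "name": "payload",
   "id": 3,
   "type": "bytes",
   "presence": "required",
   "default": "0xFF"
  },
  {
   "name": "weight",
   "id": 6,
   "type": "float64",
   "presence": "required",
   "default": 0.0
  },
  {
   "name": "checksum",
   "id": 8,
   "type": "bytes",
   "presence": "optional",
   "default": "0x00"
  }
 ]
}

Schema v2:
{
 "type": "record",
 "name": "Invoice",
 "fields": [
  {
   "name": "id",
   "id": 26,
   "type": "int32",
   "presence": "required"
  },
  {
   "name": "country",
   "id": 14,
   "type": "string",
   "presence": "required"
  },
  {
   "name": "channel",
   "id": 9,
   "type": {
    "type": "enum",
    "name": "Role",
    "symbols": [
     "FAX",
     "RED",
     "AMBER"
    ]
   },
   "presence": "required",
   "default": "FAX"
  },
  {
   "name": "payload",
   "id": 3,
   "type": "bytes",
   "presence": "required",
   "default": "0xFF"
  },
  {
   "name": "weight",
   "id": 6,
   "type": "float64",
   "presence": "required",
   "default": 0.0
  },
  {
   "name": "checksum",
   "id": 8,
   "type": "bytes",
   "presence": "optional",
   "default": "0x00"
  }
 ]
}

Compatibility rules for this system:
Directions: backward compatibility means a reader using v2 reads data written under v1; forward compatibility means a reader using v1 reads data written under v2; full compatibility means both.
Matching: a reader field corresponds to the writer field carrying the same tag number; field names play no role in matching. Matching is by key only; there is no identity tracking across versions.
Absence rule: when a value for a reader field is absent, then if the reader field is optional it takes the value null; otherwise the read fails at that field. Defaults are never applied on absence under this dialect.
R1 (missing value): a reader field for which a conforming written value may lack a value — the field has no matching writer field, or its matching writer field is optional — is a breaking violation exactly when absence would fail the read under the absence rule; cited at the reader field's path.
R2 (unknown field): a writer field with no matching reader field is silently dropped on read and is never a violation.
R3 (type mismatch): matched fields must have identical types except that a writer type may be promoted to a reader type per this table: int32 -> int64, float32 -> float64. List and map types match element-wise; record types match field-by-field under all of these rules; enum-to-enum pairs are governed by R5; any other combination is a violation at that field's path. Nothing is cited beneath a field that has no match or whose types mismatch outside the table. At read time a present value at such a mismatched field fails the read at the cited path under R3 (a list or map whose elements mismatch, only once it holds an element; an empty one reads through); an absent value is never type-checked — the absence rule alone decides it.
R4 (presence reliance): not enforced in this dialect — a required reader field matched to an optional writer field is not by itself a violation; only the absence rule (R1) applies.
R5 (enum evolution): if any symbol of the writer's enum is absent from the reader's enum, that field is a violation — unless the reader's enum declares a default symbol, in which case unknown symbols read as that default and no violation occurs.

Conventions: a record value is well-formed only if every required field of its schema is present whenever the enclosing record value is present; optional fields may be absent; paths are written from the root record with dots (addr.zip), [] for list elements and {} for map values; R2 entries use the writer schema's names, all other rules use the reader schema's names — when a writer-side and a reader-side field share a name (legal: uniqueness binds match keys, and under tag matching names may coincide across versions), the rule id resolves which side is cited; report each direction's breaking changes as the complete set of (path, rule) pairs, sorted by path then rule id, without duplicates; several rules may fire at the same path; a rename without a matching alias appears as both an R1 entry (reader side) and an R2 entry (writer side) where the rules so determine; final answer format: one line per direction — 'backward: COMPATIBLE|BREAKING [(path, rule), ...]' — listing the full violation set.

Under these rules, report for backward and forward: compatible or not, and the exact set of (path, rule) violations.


backward: BREAKING [(country, R1), (id, R1)]; forward: COMPATIBLE []

each type pair in Invoice: writer, then reader
checking backward for Invoice: reader v2 against writer v1:
  id: no writer match
  country: no writer match
  writer required, Role -> Role: reader channel maps from writer role
  writer required, bytes -> bytes: reader payload maps from writer payload
  writer required, float64 -> float64: reader weight maps from writer weight
  writer optional, bytes -> bytes: reader checksum maps from writer checksum
  breaking: (country, R1)
  breaking: (id, R1)
  => 2 violation(s): backward is BREAKING for Invoice
checking forward for Invoice: reader v1 against writer v2:
  writer required, Role -> Role: reader role maps from writer channel
  writer required, bytes -> bytes: reader payload maps from writer payload
  writer required, float64 -> float64: reader weight maps from writer weight
  writer optional, bytes -> bytes: reader checksum maps from writer checksum
  writer field id has no reader counterpart
  writer field country has no reader counterpart
  => forward verdict for Invoice: COMPATIBLE, no violations


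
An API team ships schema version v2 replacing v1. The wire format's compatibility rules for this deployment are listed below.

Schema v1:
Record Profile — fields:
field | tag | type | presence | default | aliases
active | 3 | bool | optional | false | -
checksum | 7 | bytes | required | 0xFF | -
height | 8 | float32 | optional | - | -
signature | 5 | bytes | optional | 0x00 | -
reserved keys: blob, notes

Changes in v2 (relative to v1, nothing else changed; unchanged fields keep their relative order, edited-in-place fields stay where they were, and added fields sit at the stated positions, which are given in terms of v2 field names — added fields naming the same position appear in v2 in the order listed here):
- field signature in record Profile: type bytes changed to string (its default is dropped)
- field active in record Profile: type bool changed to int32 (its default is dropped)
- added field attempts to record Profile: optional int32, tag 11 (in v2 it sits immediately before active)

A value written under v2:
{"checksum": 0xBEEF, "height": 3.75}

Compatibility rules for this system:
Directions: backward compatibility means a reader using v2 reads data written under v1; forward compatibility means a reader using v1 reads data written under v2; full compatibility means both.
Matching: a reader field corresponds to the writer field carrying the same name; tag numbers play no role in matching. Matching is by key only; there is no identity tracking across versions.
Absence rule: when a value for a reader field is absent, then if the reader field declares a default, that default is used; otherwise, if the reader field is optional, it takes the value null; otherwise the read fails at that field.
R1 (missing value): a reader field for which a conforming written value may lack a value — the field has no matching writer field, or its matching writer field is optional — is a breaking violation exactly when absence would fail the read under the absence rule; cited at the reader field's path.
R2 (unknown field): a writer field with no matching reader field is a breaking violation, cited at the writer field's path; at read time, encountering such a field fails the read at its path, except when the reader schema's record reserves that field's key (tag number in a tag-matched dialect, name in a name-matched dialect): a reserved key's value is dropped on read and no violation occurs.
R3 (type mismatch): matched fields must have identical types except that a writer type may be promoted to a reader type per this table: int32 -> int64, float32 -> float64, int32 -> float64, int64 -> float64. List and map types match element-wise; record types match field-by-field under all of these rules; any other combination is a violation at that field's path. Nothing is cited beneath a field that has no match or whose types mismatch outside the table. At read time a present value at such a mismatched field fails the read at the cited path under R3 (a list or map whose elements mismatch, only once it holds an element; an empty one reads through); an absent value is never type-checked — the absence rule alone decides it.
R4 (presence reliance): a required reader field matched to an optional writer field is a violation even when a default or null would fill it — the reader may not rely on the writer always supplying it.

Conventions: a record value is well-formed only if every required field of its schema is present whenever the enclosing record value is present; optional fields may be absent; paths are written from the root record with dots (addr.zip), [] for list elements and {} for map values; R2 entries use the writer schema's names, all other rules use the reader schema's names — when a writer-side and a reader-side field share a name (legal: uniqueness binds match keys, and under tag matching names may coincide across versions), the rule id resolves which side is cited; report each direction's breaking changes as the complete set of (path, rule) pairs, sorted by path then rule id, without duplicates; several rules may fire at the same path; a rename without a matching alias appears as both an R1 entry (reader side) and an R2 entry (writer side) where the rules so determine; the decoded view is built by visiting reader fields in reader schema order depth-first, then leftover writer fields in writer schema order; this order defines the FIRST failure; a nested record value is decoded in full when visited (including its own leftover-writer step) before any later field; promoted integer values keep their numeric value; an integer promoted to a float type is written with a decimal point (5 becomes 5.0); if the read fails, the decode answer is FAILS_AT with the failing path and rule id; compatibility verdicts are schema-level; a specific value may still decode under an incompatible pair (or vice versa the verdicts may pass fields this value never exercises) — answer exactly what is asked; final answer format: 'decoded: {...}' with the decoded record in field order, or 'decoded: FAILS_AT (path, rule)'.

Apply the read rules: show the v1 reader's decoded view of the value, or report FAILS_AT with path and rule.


in Profile below, arrows point writer -> reader
decoding the Profile value with the v1 reader:
  active := false (absent -> default)
  checksum := 0xBEEF
  height := 3.75
  signature := 0x00 (absent -> default)
  => decoded: {"active": false, "checksum": 0xBEEF, "height": 3.75, "signature": 0x00}
ruling out the remaining Profile differences:
  field signature in record Profile: type bytes changed to string (its default is dropped) -> a verdict-level change on Profile — the shown value reads the same
  field active in record Profile: type bool changed to int32 (its default is dropped) -> a verdict-level change on Profile — the shown value reads the same
  added field attempts to record Profile: optional int32, tag 11 (in v2 it sits immediately before active) -> a verdict-level change on Profile — the shown value reads the same

decoded: {"active": false, "checksum": 0xBEEF, "height": 3.75, "signature": 0x00}
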